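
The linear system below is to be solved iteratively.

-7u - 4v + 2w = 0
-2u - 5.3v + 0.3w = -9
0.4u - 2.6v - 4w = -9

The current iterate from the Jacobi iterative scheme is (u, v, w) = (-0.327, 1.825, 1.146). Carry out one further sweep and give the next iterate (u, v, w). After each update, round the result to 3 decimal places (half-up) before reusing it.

(-0.715, 1.886, 1.031)

One sweep:
  u = (0 - (-4)·1.825 - (2)·1.146) / (-7) = -0.715
  v = (-9 - (-2)·-0.327 - (0.3)·1.146) / (-5.3) = 1.886
  w = (-9 - (0.4)·-0.327 - (-2.6)·1.825) / (-4) = 1.031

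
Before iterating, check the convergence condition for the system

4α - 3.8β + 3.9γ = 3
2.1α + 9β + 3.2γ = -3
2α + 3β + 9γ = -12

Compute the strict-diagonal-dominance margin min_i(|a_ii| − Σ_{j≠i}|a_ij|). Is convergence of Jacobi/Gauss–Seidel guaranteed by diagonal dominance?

row 1: |4| − (3.8+3.9) = -3.7
row 2: |9| − (2.1+3.2) = 3.7
row 3: |9| − (2+3) = 4
minimum over rows = -3.7 → not strictly diagonally dominant

-3.7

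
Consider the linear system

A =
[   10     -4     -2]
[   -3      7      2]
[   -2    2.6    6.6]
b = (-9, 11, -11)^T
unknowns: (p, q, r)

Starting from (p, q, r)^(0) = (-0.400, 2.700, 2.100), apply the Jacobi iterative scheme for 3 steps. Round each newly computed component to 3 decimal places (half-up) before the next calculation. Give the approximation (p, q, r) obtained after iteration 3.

Iteration 1:
  p = (-9 - (-4)·2.700 - (-2)·2.100) / (10) = 0.600
  q = (11 - (-3)·-0.400 - (2)·2.100) / (7) = 0.800
  r = (-11 - (-2)·-0.400 - (2.6)·2.700) / (6.6) = -2.852
Iteration 2:
  p = (-9 - (-4)·0.800 - (-2)·-2.852) / (10) = -1.150
  q = (11 - (-3)·0.600 - (2)·-2.852) / (7) = 2.643
  r = (-11 - (-2)·0.600 - (2.6)·0.800) / (6.6) = -1.800
Iteration 3:
  p = (-9 - (-4)·2.643 - (-2)·-1.800) / (10) = -0.203
  q = (11 - (-3)·-1.150 - (2)·-1.800) / (7) = 1.593
  r = (-11 - (-2)·-1.150 - (2.6)·2.643) / (6.6) = -3.056

(-0.203, 1.593, -3.056)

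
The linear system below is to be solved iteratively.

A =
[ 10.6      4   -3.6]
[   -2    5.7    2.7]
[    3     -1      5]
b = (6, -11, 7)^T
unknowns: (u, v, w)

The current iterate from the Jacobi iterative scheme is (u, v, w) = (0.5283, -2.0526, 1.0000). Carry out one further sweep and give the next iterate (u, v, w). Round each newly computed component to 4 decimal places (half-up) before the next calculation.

One sweep:
  u = (6 - (4)·-2.0526 - (-3.6)·1.0000) / (10.6) = 1.6802
  v = (-11 - (-2)·0.5283 - (2.7)·1.0000) / (5.7) = -2.2181
  w = (7 - (3)·0.5283 - (-1)·-2.0526) / (5) = 0.6725

(1.6802, -2.2181, 0.6725)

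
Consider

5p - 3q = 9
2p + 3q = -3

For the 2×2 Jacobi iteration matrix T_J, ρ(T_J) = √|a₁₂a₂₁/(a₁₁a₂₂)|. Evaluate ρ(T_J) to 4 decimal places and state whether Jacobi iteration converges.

0.6325

a₁₂a₂₁/(a₁₁a₂₂) = (-3)·(2) / ((5)·(3)) = -0.400000
ρ = √|-0.400000| = √0.400000 = 0.6325
ρ < 1, so Jacobi converges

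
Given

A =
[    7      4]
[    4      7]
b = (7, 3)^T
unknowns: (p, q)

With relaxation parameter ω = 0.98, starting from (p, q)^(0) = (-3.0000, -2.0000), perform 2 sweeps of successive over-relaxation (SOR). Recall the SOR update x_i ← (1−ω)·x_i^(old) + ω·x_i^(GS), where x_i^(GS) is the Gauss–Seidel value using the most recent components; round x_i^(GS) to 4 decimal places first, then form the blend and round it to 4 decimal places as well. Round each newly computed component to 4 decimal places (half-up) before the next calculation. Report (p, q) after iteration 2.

Iteration 1:
  p: GS value = (7 - (4)·-2.0000) / (7) = 2.1429;  p ← (1−ω)·-3.0000 + ω·2.1429 = 2.0400
  q: GS value = (3 - (4)·2.0400) / (7) = -0.7371;  q ← (1−ω)·-2.0000 + ω·-0.7371 = -0.7624
Iteration 2:
  p: GS value = (7 - (4)·-0.7624) / (7) = 1.4357;  p ← (1−ω)·2.0400 + ω·1.4357 = 1.4478
  q: GS value = (3 - (4)·1.4478) / (7) = -0.3987;  q ← (1−ω)·-0.7624 + ω·-0.3987 = -0.4060

(1.4478, -0.4060)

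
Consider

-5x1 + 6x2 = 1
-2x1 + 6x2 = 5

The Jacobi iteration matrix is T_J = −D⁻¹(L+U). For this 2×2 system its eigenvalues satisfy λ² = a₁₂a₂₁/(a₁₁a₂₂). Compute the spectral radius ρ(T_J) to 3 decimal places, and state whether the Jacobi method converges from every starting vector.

0.632

a₁₂a₂₁/(a₁₁a₂₂) = (6)·(-2) / ((-5)·(6)) = 0.400000
ρ = √|0.400000| = √0.400000 = 0.632
ρ < 1, so Jacobi converges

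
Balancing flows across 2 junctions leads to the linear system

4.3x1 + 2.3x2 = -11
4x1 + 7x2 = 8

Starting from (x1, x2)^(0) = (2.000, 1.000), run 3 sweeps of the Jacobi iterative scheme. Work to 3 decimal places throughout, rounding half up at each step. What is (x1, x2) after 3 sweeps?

Iteration 1:
  x1 = (-11 - (2.3)·1.000) / (4.3) = -3.093
  x2 = (8 - (4)·2.000) / (7) = 0.000
Iteration 2:
  x1 = (-11 - (2.3)·0.000) / (4.3) = -2.558
  x2 = (8 - (4)·-3.093) / (7) = 2.910
Iteration 3:
  x1 = (-11 - (2.3)·2.910) / (4.3) = -4.115
  x2 = (8 - (4)·-2.558) / (7) = 2.605

(-4.115, 2.605)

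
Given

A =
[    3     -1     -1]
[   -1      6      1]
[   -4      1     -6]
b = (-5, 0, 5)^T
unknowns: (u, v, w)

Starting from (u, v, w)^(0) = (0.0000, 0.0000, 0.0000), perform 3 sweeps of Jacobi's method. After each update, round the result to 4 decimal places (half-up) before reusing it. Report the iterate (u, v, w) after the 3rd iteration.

Iteration 1:
  u = (-5 - (-1)·0.0000 - (-1)·0.0000) / (3) = -1.6667
  v = (0 - (-1)·0.0000 - (1)·0.0000) / (6) = 0.0000
  w = (5 - (-4)·0.0000 - (1)·0.0000) / (-6) = -0.8333
Iteration 2:
  u = (-5 - (-1)·0.0000 - (-1)·-0.8333) / (3) = -1.9444
  v = (0 - (-1)·-1.6667 - (1)·-0.8333) / (6) = -0.1389
  w = (5 - (-4)·-1.6667 - (1)·0.0000) / (-6) = 0.2778
Iteration 3:
  u = (-5 - (-1)·-0.1389 - (-1)·0.2778) / (3) = -1.6204
  v = (0 - (-1)·-1.9444 - (1)·0.2778) / (6) = -0.3704
  w = (5 - (-4)·-1.9444 - (1)·-0.1389) / (-6) = 0.4398

(-1.6204, -0.3704, 0.4398)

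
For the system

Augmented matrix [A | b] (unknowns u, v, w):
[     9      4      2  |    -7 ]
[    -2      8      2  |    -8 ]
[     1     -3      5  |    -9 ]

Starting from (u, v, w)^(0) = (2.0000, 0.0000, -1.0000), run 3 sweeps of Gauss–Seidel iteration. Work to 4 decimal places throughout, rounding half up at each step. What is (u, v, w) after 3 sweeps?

(-0.1321, -0.5150, -2.0826)

Iteration 1:
  u = (-7 - (4)·0.0000 - (2)·-1.0000) / (9) = -0.5556
  v = (-8 - (-2)·-0.5556 - (2)·-1.0000) / (8) = -0.8889
  w = (-9 - (1)·-0.5556 - (-3)·-0.8889) / (5) = -2.2222
Iteration 2:
  u = (-7 - (4)·-0.8889 - (2)·-2.2222) / (9) = 0.1111
  v = (-8 - (-2)·0.1111 - (2)·-2.2222) / (8) = -0.4167
  w = (-9 - (1)·0.1111 - (-3)·-0.4167) / (5) = -2.0722
Iteration 3:
  u = (-7 - (4)·-0.4167 - (2)·-2.0722) / (9) = -0.1321
  v = (-8 - (-2)·-0.1321 - (2)·-2.0722) / (8) = -0.5150
  w = (-9 - (1)·-0.1321 - (-3)·-0.5150) / (5) = -2.0826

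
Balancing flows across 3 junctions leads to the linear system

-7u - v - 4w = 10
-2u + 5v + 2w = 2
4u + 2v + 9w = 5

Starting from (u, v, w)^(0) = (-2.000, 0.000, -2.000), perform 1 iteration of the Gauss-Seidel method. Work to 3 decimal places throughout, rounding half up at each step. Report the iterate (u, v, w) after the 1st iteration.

(-0.286, 1.086, 0.441)

Iteration 1:
  u = (10 - (-1)·0.000 - (-4)·-2.000) / (-7) = -0.286
  v = (2 - (-2)·-0.286 - (2)·-2.000) / (5) = 1.086
  w = (5 - (4)·-0.286 - (2)·1.086) / (9) = 0.441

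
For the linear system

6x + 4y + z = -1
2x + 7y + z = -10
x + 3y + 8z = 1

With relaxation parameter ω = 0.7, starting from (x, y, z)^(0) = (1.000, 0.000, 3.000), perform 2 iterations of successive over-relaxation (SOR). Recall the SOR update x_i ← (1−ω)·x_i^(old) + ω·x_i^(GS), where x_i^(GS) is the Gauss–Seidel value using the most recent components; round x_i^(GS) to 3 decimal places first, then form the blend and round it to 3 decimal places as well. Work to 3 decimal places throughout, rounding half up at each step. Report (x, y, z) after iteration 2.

(0.268, -1.567, 0.876)

Iteration 1:
  x: GS value = (-1 - (4)·0.000 - (1)·3.000) / (6) = -0.667;  x ← (1−ω)·1.000 + ω·-0.667 = -0.167
  y: GS value = (-10 - (2)·-0.167 - (1)·3.000) / (7) = -1.809;  y ← (1−ω)·0.000 + ω·-1.809 = -1.266
  z: GS value = (1 - (1)·-0.167 - (3)·-1.266) / (8) = 0.621;  z ← (1−ω)·3.000 + ω·0.621 = 1.335
Iteration 2:
  x: GS value = (-1 - (4)·-1.266 - (1)·1.335) / (6) = 0.455;  x ← (1−ω)·-0.167 + ω·0.455 = 0.268
  y: GS value = (-10 - (2)·0.268 - (1)·1.335) / (7) = -1.696;  y ← (1−ω)·-1.266 + ω·-1.696 = -1.567
  z: GS value = (1 - (1)·0.268 - (3)·-1.567) / (8) = 0.679;  z ← (1−ω)·1.335 + ω·0.679 = 0.876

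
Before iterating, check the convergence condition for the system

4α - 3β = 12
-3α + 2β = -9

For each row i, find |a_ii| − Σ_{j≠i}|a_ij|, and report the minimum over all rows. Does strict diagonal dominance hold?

-1

row 1: |4| − (3) = 1
row 2: |2| − (3) = -1
minimum over rows = -1 → not strictly diagonally dominant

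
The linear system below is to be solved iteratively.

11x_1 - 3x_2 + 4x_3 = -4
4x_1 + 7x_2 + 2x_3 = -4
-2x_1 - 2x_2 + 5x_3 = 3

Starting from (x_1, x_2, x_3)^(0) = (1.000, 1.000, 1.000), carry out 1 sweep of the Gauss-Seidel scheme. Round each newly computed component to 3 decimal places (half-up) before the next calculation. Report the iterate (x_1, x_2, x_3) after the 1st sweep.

(-0.455, -0.597, 0.179)

Iteration 1:
  x_1 = (-4 - (-3)·1.000 - (4)·1.000) / (11) = -0.455
  x_2 = (-4 - (4)·-0.455 - (2)·1.000) / (7) = -0.597
  x_3 = (3 - (-2)·-0.455 - (-2)·-0.597) / (5) = 0.179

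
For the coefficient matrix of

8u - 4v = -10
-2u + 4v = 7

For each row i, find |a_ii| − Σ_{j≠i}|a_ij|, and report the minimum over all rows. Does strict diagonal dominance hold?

row 1: |8| − (4) = 4
row 2: |4| − (2) = 2
minimum over rows = 2 → strictly diagonally dominant (convergence guaranteed)

2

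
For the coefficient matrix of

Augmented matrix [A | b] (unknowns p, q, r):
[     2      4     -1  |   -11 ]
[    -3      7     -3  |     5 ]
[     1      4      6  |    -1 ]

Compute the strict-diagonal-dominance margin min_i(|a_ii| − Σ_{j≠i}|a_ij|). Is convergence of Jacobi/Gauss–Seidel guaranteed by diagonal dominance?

row 1: |2| − (4+1) = -3
row 2: |7| − (3+3) = 1
row 3: |6| − (1+4) = 1
minimum over rows = -3 → not strictly diagonally dominant

-3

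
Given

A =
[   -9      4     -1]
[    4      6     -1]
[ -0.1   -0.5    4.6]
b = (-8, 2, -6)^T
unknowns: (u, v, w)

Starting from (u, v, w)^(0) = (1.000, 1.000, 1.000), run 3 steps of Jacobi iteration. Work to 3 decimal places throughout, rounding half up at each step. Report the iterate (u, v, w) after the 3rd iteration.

Iteration 1:
  u = (-8 - (4)·1.000 - (-1)·1.000) / (-9) = 1.222
  v = (2 - (4)·1.000 - (-1)·1.000) / (6) = -0.167
  w = (-6 - (-0.1)·1.000 - (-0.5)·1.000) / (4.6) = -1.174
Iteration 2:
  u = (-8 - (4)·-0.167 - (-1)·-1.174) / (-9) = 0.945
  v = (2 - (4)·1.222 - (-1)·-1.174) / (6) = -0.677
  w = (-6 - (-0.1)·1.222 - (-0.5)·-0.167) / (4.6) = -1.296
Iteration 3:
  u = (-8 - (4)·-0.677 - (-1)·-1.296) / (-9) = 0.732
  v = (2 - (4)·0.945 - (-1)·-1.296) / (6) = -0.513
  w = (-6 - (-0.1)·0.945 - (-0.5)·-0.677) / (4.6) = -1.357

(0.732, -0.513, -1.357)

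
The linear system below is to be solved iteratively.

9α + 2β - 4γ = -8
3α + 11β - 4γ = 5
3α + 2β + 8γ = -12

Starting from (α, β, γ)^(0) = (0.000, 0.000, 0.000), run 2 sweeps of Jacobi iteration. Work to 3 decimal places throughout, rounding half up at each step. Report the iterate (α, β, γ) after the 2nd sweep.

(-1.657, 0.152, -1.280)

Iteration 1:
  α = (-8 - (2)·0.000 - (-4)·0.000) / (9) = -0.889
  β = (5 - (3)·0.000 - (-4)·0.000) / (11) = 0.455
  γ = (-12 - (3)·0.000 - (2)·0.000) / (8) = -1.500
Iteration 2:
  α = (-8 - (2)·0.455 - (-4)·-1.500) / (9) = -1.657
  β = (5 - (3)·-0.889 - (-4)·-1.500) / (11) = 0.152
  γ = (-12 - (3)·-0.889 - (2)·0.455) / (8) = -1.280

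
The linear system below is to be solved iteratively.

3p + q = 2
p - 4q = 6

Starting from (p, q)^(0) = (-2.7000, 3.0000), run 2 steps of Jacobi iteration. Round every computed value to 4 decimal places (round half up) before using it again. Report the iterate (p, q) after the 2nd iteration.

(1.3917, -1.5833)

Iteration 1:
  p = (2 - (1)·3.0000) / (3) = -0.3333
  q = (6 - (1)·-2.7000) / (-4) = -2.1750
Iteration 2:
  p = (2 - (1)·-2.1750) / (3) = 1.3917
  q = (6 - (1)·-0.3333) / (-4) = -1.5833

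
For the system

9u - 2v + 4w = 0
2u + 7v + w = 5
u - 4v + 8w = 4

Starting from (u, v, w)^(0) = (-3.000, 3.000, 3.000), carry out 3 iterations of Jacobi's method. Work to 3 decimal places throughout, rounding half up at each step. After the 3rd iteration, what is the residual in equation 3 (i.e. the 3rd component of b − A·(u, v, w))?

Iteration 1:
  u = (0 - (-2)·3.000 - (4)·3.000) / (9) = -0.667
  v = (5 - (2)·-3.000 - (1)·3.000) / (7) = 1.143
  w = (4 - (1)·-3.000 - (-4)·3.000) / (8) = 2.375
Iteration 2:
  u = (0 - (-2)·1.143 - (4)·2.375) / (9) = -0.802
  v = (5 - (2)·-0.667 - (1)·2.375) / (7) = 0.566
  w = (4 - (1)·-0.667 - (-4)·1.143) / (8) = 1.155
Iteration 3:
  u = (0 - (-2)·0.566 - (4)·1.155) / (9) = -0.388
  v = (5 - (2)·-0.802 - (1)·1.155) / (7) = 0.778
  w = (4 - (1)·-0.802 - (-4)·0.566) / (8) = 0.883
Residual b − A·x = (1.516, -0.553, 0.436)

0.436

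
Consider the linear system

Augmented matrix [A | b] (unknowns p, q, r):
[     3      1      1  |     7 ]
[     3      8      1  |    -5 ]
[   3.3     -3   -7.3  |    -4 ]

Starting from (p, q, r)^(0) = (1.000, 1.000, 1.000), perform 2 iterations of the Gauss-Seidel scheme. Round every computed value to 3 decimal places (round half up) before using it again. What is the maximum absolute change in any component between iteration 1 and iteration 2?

Iteration 1:
  p = (7 - (1)·1.000 - (1)·1.000) / (3) = 1.667
  q = (-5 - (3)·1.667 - (1)·1.000) / (8) = -1.375
  r = (-4 - (3.3)·1.667 - (-3)·-1.375) / (-7.3) = 1.867
Iteration 2:
  p = (7 - (1)·-1.375 - (1)·1.867) / (3) = 2.169
  q = (-5 - (3)·2.169 - (1)·1.867) / (8) = -1.672
  r = (-4 - (3.3)·2.169 - (-3)·-1.672) / (-7.3) = 2.216
Change: (0.502, -0.297, 0.349) → max |·| = 0.502

0.502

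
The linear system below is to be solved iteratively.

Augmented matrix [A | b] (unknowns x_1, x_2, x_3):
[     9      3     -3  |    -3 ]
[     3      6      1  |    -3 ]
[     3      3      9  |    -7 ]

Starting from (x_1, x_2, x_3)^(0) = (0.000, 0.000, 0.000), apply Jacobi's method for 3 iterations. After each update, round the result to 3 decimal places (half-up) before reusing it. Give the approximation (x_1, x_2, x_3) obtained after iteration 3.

(-0.432, -0.204, -0.568)

Iteration 1:
  x_1 = (-3 - (3)·0.000 - (-3)·0.000) / (9) = -0.333
  x_2 = (-3 - (3)·0.000 - (1)·0.000) / (6) = -0.500
  x_3 = (-7 - (3)·0.000 - (3)·0.000) / (9) = -0.778
Iteration 2:
  x_1 = (-3 - (3)·-0.500 - (-3)·-0.778) / (9) = -0.426
  x_2 = (-3 - (3)·-0.333 - (1)·-0.778) / (6) = -0.204
  x_3 = (-7 - (3)·-0.333 - (3)·-0.500) / (9) = -0.500
Iteration 3:
  x_1 = (-3 - (3)·-0.204 - (-3)·-0.500) / (9) = -0.432
  x_2 = (-3 - (3)·-0.426 - (1)·-0.500) / (6) = -0.204
  x_3 = (-7 - (3)·-0.426 - (3)·-0.204) / (9) = -0.568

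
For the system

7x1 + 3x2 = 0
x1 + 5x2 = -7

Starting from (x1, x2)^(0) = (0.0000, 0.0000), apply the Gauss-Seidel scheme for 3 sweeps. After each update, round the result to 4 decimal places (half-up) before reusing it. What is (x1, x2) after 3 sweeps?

Iteration 1:
  x1 = (0 - (3)·0.0000) / (7) = 0.0000
  x2 = (-7 - (1)·0.0000) / (5) = -1.4000
Iteration 2:
  x1 = (0 - (3)·-1.4000) / (7) = 0.6000
  x2 = (-7 - (1)·0.6000) / (5) = -1.5200
Iteration 3:
  x1 = (0 - (3)·-1.5200) / (7) = 0.6514
  x2 = (-7 - (1)·0.6514) / (5) = -1.5303

(0.6514, -1.5303)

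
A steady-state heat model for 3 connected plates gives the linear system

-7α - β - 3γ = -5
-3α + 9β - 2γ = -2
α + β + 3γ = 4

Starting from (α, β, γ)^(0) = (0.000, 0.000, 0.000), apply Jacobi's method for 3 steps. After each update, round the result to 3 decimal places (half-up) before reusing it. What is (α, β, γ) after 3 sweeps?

Iteration 1:
  α = (-5 - (-1)·0.000 - (-3)·0.000) / (-7) = 0.714
  β = (-2 - (-3)·0.000 - (-2)·0.000) / (9) = -0.222
  γ = (4 - (1)·0.000 - (1)·0.000) / (3) = 1.333
Iteration 2:
  α = (-5 - (-1)·-0.222 - (-3)·1.333) / (-7) = 0.175
  β = (-2 - (-3)·0.714 - (-2)·1.333) / (9) = 0.312
  γ = (4 - (1)·0.714 - (1)·-0.222) / (3) = 1.169
Iteration 3:
  α = (-5 - (-1)·0.312 - (-3)·1.169) / (-7) = 0.169
  β = (-2 - (-3)·0.175 - (-2)·1.169) / (9) = 0.096
  γ = (4 - (1)·0.175 - (1)·0.312) / (3) = 1.171

(0.169, 0.096, 1.171)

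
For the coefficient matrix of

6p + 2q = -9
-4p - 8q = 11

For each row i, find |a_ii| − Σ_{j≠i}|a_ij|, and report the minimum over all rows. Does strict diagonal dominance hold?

4

row 1: |6| − (2) = 4
row 2: |-8| − (4) = 4
minimum over rows = 4 → strictly diagonally dominant (convergence guaranteed)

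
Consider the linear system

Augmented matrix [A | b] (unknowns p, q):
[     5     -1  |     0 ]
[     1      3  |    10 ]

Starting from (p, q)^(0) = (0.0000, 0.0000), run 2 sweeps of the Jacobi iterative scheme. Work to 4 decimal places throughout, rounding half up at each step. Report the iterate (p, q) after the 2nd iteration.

(0.6667, 3.3333)

Iteration 1:
  p = (0 - (-1)·0.0000) / (5) = 0.0000
  q = (10 - (1)·0.0000) / (3) = 3.3333
Iteration 2:
  p = (0 - (-1)·3.3333) / (5) = 0.6667
  q = (10 - (1)·0.0000) / (3) = 3.3333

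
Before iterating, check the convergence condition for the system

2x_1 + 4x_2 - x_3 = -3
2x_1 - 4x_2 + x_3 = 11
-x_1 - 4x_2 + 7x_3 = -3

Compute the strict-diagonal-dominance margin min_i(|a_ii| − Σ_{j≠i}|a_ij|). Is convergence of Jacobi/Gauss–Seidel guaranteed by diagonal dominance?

-3

row 1: |2| − (4+1) = -3
row 2: |-4| − (2+1) = 1
row 3: |7| − (1+4) = 2
minimum over rows = -3 → not strictly diagonally dominant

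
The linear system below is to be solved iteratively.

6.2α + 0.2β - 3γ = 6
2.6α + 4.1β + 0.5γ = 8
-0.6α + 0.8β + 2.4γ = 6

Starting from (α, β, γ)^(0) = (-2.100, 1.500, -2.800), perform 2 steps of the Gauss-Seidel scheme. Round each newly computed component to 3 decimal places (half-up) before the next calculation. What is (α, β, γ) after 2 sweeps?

Iteration 1:
  α = (6 - (0.2)·1.500 - (-3)·-2.800) / (6.2) = -0.435
  β = (8 - (2.6)·-0.435 - (0.5)·-2.800) / (4.1) = 2.569
  γ = (6 - (-0.6)·-0.435 - (0.8)·2.569) / (2.4) = 1.535
Iteration 2:
  α = (6 - (0.2)·2.569 - (-3)·1.535) / (6.2) = 1.628
  β = (8 - (2.6)·1.628 - (0.5)·1.535) / (4.1) = 0.732
  γ = (6 - (-0.6)·1.628 - (0.8)·0.732) / (2.4) = 2.663

(1.628, 0.732, 2.663)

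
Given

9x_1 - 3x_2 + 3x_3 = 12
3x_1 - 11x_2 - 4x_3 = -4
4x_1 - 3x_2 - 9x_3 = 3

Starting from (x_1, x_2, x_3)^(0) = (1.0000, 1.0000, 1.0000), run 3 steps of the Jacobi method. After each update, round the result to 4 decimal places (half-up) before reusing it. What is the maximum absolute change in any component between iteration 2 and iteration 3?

Iteration 1:
  x_1 = (12 - (-3)·1.0000 - (3)·1.0000) / (9) = 1.3333
  x_2 = (-4 - (3)·1.0000 - (-4)·1.0000) / (-11) = 0.2727
  x_3 = (3 - (4)·1.0000 - (-3)·1.0000) / (-9) = -0.2222
Iteration 2:
  x_1 = (12 - (-3)·0.2727 - (3)·-0.2222) / (9) = 1.4983
  x_2 = (-4 - (3)·1.3333 - (-4)·-0.2222) / (-11) = 0.8081
  x_3 = (3 - (4)·1.3333 - (-3)·0.2727) / (-9) = 0.1683
Iteration 3:
  x_1 = (12 - (-3)·0.8081 - (3)·0.1683) / (9) = 1.5466
  x_2 = (-4 - (3)·1.4983 - (-4)·0.1683) / (-11) = 0.7111
  x_3 = (3 - (4)·1.4983 - (-3)·0.8081) / (-9) = 0.0632
Change: (0.0483, -0.0970, -0.1051) → max |·| = 0.1051

0.1051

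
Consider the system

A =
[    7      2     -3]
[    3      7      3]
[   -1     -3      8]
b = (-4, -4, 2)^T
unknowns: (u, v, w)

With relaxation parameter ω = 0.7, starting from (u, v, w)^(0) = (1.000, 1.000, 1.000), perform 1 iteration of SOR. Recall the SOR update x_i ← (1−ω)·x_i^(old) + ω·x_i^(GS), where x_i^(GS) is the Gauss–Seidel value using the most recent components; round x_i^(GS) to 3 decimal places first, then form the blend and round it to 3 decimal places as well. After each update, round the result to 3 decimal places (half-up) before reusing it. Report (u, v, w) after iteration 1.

(0.000, -0.400, 0.370)

Iteration 1:
  u: GS value = (-4 - (2)·1.000 - (-3)·1.000) / (7) = -0.429;  u ← (1−ω)·1.000 + ω·-0.429 = 0.000
  v: GS value = (-4 - (3)·0.000 - (3)·1.000) / (7) = -1.000;  v ← (1−ω)·1.000 + ω·-1.000 = -0.400
  w: GS value = (2 - (-1)·0.000 - (-3)·-0.400) / (8) = 0.100;  w ← (1−ω)·1.000 + ω·0.100 = 0.370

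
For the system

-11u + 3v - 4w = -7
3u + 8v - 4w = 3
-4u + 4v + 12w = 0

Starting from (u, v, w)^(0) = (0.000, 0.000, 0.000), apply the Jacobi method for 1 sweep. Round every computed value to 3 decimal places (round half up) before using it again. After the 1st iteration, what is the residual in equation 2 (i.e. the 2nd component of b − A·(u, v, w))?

-1.908

Iteration 1:
  u = (-7 - (3)·0.000 - (-4)·0.000) / (-11) = 0.636
  v = (3 - (3)·0.000 - (-4)·0.000) / (8) = 0.375
  w = (0 - (-4)·0.000 - (4)·0.000) / (12) = 0.000
Residual b − A·x = (-1.129, -1.908, 1.044)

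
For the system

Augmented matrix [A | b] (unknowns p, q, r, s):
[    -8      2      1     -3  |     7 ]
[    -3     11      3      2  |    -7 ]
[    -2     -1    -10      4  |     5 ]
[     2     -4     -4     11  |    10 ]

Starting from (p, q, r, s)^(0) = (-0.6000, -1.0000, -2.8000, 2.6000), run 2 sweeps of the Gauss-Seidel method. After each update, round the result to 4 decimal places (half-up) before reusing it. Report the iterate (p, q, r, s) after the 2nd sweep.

Iteration 1:
  p = (7 - (2)·-1.0000 - (1)·-2.8000 - (-3)·2.6000) / (-8) = -2.4500
  q = (-7 - (-3)·-2.4500 - (3)·-2.8000 - (2)·2.6000) / (11) = -1.0136
  r = (5 - (-2)·-2.4500 - (-1)·-1.0136 - (4)·2.6000) / (-10) = 1.1314
  s = (10 - (2)·-2.4500 - (-4)·-1.0136 - (-4)·1.1314) / (11) = 1.3974
Iteration 2:
  p = (7 - (2)·-1.0136 - (1)·1.1314 - (-3)·1.3974) / (-8) = -1.5110
  q = (-7 - (-3)·-1.5110 - (3)·1.1314 - (2)·1.3974) / (11) = -1.6111
  r = (5 - (-2)·-1.5110 - (-1)·-1.6111 - (4)·1.3974) / (-10) = 0.5223
  s = (10 - (2)·-1.5110 - (-4)·-1.6111 - (-4)·0.5223) / (11) = 0.7879

(-1.5110, -1.6111, 0.5223, 0.7879)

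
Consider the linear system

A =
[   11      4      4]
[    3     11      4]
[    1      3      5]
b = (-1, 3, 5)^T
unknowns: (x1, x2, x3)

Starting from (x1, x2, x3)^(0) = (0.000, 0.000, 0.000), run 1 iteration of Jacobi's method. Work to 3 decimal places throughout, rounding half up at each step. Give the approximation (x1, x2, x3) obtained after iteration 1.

Iteration 1:
  x1 = (-1 - (4)·0.000 - (4)·0.000) / (11) = -0.091
  x2 = (3 - (3)·0.000 - (4)·0.000) / (11) = 0.273
  x3 = (5 - (1)·0.000 - (3)·0.000) / (5) = 1.000

(-0.091, 0.273, 1.000)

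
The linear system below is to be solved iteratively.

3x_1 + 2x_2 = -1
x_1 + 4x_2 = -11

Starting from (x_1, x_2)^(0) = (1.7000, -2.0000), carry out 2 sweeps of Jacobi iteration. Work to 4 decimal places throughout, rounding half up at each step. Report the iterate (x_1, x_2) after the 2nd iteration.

Iteration 1:
  x_1 = (-1 - (2)·-2.0000) / (3) = 1.0000
  x_2 = (-11 - (1)·1.7000) / (4) = -3.1750
Iteration 2:
  x_1 = (-1 - (2)·-3.1750) / (3) = 1.7833
  x_2 = (-11 - (1)·1.0000) / (4) = -3.0000

(1.7833, -3.0000)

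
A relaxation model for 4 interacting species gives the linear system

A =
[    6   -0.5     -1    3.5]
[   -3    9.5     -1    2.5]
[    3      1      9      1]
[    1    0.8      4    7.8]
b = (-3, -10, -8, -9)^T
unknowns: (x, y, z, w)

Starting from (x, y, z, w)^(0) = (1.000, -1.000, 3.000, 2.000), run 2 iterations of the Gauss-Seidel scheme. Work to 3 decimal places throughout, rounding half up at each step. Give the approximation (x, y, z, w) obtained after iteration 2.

(-0.395, -1.083, -0.574, -0.698)

Iteration 1:
  x = (-3 - (-0.5)·-1.000 - (-1)·3.000 - (3.5)·2.000) / (6) = -1.250
  y = (-10 - (-3)·-1.250 - (-1)·3.000 - (2.5)·2.000) / (9.5) = -1.658
  z = (-8 - (3)·-1.250 - (1)·-1.658 - (1)·2.000) / (9) = -0.510
  w = (-9 - (1)·-1.250 - (0.8)·-1.658 - (4)·-0.510) / (7.8) = -0.562
Iteration 2:
  x = (-3 - (-0.5)·-1.658 - (-1)·-0.510 - (3.5)·-0.562) / (6) = -0.395
  y = (-10 - (-3)·-0.395 - (-1)·-0.510 - (2.5)·-0.562) / (9.5) = -1.083
  z = (-8 - (3)·-0.395 - (1)·-1.083 - (1)·-0.562) / (9) = -0.574
  w = (-9 - (1)·-0.395 - (0.8)·-1.083 - (4)·-0.574) / (7.8) = -0.698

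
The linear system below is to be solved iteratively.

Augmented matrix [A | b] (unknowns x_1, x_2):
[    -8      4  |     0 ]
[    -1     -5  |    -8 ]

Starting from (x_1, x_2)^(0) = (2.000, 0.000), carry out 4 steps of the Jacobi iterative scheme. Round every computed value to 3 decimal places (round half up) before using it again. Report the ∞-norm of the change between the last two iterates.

0.060

Iteration 1:
  x_1 = (0 - (4)·0.000) / (-8) = 0.000
  x_2 = (-8 - (-1)·2.000) / (-5) = 1.200
Iteration 2:
  x_1 = (0 - (4)·1.200) / (-8) = 0.600
  x_2 = (-8 - (-1)·0.000) / (-5) = 1.600
Iteration 3:
  x_1 = (0 - (4)·1.600) / (-8) = 0.800
  x_2 = (-8 - (-1)·0.600) / (-5) = 1.480
Iteration 4:
  x_1 = (0 - (4)·1.480) / (-8) = 0.740
  x_2 = (-8 - (-1)·0.800) / (-5) = 1.440
Change: (-0.060, -0.040) → max |·| = 0.060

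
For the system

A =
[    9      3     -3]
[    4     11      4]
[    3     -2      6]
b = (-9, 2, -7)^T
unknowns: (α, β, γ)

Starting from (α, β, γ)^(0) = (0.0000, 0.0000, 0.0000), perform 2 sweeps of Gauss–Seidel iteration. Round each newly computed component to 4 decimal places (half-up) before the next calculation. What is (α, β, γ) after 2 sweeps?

(-1.3434, 0.8466, -0.2128)

Iteration 1:
  α = (-9 - (3)·0.0000 - (-3)·0.0000) / (9) = -1.0000
  β = (2 - (4)·-1.0000 - (4)·0.0000) / (11) = 0.5455
  γ = (-7 - (3)·-1.0000 - (-2)·0.5455) / (6) = -0.4848
Iteration 2:
  α = (-9 - (3)·0.5455 - (-3)·-0.4848) / (9) = -1.3434
  β = (2 - (4)·-1.3434 - (4)·-0.4848) / (11) = 0.8466
  γ = (-7 - (3)·-1.3434 - (-2)·0.8466) / (6) = -0.2128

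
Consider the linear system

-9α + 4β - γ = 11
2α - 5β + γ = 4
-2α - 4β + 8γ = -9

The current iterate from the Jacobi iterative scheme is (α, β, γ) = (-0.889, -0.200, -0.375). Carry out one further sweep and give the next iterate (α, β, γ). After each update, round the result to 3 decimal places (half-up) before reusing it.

One sweep:
  α = (11 - (4)·-0.200 - (-1)·-0.375) / (-9) = -1.269
  β = (4 - (2)·-0.889 - (1)·-0.375) / (-5) = -1.231
  γ = (-9 - (-2)·-0.889 - (-4)·-0.200) / (8) = -1.447

(-1.269, -1.231, -1.447)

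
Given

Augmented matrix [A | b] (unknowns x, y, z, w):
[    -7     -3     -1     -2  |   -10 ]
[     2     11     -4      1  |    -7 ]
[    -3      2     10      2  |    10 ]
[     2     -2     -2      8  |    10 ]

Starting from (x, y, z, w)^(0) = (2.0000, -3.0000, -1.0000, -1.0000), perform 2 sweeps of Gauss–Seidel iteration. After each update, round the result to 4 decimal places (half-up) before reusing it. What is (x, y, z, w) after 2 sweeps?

Iteration 1:
  x = (-10 - (-3)·-3.0000 - (-1)·-1.0000 - (-2)·-1.0000) / (-7) = 3.1429
  y = (-7 - (2)·3.1429 - (-4)·-1.0000 - (1)·-1.0000) / (11) = -1.4805
  z = (10 - (-3)·3.1429 - (2)·-1.4805 - (2)·-1.0000) / (10) = 2.4390
  w = (10 - (2)·3.1429 - (-2)·-1.4805 - (-2)·2.4390) / (8) = 0.7039
Iteration 2:
  x = (-10 - (-3)·-1.4805 - (-1)·2.4390 - (-2)·0.7039) / (-7) = 1.5135
  y = (-7 - (2)·1.5135 - (-4)·2.4390 - (1)·0.7039) / (11) = -0.0886
  z = (10 - (-3)·1.5135 - (2)·-0.0886 - (2)·0.7039) / (10) = 1.3310
  w = (10 - (2)·1.5135 - (-2)·-0.0886 - (-2)·1.3310) / (8) = 1.1822

(1.5135, -0.0886, 1.3310, 1.1822)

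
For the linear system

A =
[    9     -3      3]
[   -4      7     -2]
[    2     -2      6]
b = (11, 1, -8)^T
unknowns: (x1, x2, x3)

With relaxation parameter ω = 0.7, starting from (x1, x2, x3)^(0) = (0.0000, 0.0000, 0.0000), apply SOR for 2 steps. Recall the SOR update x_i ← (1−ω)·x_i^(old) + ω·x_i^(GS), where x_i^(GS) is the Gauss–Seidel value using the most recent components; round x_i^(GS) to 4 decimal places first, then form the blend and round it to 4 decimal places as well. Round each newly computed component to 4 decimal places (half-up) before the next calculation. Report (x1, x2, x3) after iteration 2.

Iteration 1:
  x1: GS value = (11 - (-3)·0.0000 - (3)·0.0000) / (9) = 1.2222;  x1 ← (1−ω)·0.0000 + ω·1.2222 = 0.8555
  x2: GS value = (1 - (-4)·0.8555 - (-2)·0.0000) / (7) = 0.6317;  x2 ← (1−ω)·0.0000 + ω·0.6317 = 0.4422
  x3: GS value = (-8 - (2)·0.8555 - (-2)·0.4422) / (6) = -1.4711;  x3 ← (1−ω)·0.0000 + ω·-1.4711 = -1.0298
Iteration 2:
  x1: GS value = (11 - (-3)·0.4422 - (3)·-1.0298) / (9) = 1.7129;  x1 ← (1−ω)·0.8555 + ω·1.7129 = 1.4557
  x2: GS value = (1 - (-4)·1.4557 - (-2)·-1.0298) / (7) = 0.6805;  x2 ← (1−ω)·0.4422 + ω·0.6805 = 0.6090
  x3: GS value = (-8 - (2)·1.4557 - (-2)·0.6090) / (6) = -1.6156;  x3 ← (1−ω)·-1.0298 + ω·-1.6156 = -1.4399

(1.4557, 0.6090, -1.4399)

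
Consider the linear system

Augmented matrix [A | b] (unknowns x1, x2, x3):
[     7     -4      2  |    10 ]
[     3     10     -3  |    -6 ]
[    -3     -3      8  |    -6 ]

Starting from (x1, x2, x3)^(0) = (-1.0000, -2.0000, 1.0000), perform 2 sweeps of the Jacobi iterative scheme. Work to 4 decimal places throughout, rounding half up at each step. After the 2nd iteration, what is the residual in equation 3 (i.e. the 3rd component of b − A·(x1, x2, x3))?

Iteration 1:
  x1 = (10 - (-4)·-2.0000 - (2)·1.0000) / (7) = 0.0000
  x2 = (-6 - (3)·-1.0000 - (-3)·1.0000) / (10) = 0.0000
  x3 = (-6 - (-3)·-1.0000 - (-3)·-2.0000) / (8) = -1.8750
Iteration 2:
  x1 = (10 - (-4)·0.0000 - (2)·-1.8750) / (7) = 1.9643
  x2 = (-6 - (3)·0.0000 - (-3)·-1.8750) / (10) = -1.1625
  x3 = (-6 - (-3)·0.0000 - (-3)·0.0000) / (8) = -0.7500
Residual b − A·x = (-6.9001, -2.5179, 2.4054)

2.4054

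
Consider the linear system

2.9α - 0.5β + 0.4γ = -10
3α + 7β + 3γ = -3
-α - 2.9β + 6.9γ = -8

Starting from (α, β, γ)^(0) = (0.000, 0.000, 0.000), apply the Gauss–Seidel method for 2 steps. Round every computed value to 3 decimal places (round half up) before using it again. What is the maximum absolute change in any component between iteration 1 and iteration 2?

0.373

Iteration 1:
  α = (-10 - (-0.5)·0.000 - (0.4)·0.000) / (2.9) = -3.448
  β = (-3 - (3)·-3.448 - (3)·0.000) / (7) = 1.049
  γ = (-8 - (-1)·-3.448 - (-2.9)·1.049) / (6.9) = -1.218
Iteration 2:
  α = (-10 - (-0.5)·1.049 - (0.4)·-1.218) / (2.9) = -3.099
  β = (-3 - (3)·-3.099 - (3)·-1.218) / (7) = 1.422
  γ = (-8 - (-1)·-3.099 - (-2.9)·1.422) / (6.9) = -1.011
Change: (0.349, 0.373, 0.207) → max |·| = 0.373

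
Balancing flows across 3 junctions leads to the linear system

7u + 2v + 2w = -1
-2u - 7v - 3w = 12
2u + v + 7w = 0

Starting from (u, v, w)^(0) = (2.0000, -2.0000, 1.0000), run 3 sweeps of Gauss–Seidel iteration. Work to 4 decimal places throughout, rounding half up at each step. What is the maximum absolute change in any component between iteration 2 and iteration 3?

Iteration 1:
  u = (-1 - (2)·-2.0000 - (2)·1.0000) / (7) = 0.1429
  v = (12 - (-2)·0.1429 - (-3)·1.0000) / (-7) = -2.1837
  w = (0 - (2)·0.1429 - (1)·-2.1837) / (7) = 0.2711
Iteration 2:
  u = (-1 - (2)·-2.1837 - (2)·0.2711) / (7) = 0.4036
  v = (12 - (-2)·0.4036 - (-3)·0.2711) / (-7) = -1.9458
  w = (0 - (2)·0.4036 - (1)·-1.9458) / (7) = 0.1627
Iteration 3:
  u = (-1 - (2)·-1.9458 - (2)·0.1627) / (7) = 0.3666
  v = (12 - (-2)·0.3666 - (-3)·0.1627) / (-7) = -1.8888
  w = (0 - (2)·0.3666 - (1)·-1.8888) / (7) = 0.1651
Change: (-0.0370, 0.0570, 0.0024) → max |·| = 0.0570

0.0570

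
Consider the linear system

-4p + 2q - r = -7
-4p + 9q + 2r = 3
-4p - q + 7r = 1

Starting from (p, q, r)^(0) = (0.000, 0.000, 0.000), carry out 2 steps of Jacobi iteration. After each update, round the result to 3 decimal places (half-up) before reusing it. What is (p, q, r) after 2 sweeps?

Iteration 1:
  p = (-7 - (2)·0.000 - (-1)·0.000) / (-4) = 1.750
  q = (3 - (-4)·0.000 - (2)·0.000) / (9) = 0.333
  r = (1 - (-4)·0.000 - (-1)·0.000) / (7) = 0.143
Iteration 2:
  p = (-7 - (2)·0.333 - (-1)·0.143) / (-4) = 1.881
  q = (3 - (-4)·1.750 - (2)·0.143) / (9) = 1.079
  r = (1 - (-4)·1.750 - (-1)·0.333) / (7) = 1.190

(1.881, 1.079, 1.190)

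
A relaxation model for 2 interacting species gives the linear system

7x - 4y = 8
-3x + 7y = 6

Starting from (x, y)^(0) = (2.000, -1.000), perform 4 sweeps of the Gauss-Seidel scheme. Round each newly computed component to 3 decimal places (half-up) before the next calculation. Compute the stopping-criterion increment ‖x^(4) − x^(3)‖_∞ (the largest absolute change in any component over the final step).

0.072

Iteration 1:
  x = (8 - (-4)·-1.000) / (7) = 0.571
  y = (6 - (-3)·0.571) / (7) = 1.102
Iteration 2:
  x = (8 - (-4)·1.102) / (7) = 1.773
  y = (6 - (-3)·1.773) / (7) = 1.617
Iteration 3:
  x = (8 - (-4)·1.617) / (7) = 2.067
  y = (6 - (-3)·2.067) / (7) = 1.743
Iteration 4:
  x = (8 - (-4)·1.743) / (7) = 2.139
  y = (6 - (-3)·2.139) / (7) = 1.774
Change: (0.072, 0.031) → max |·| = 0.072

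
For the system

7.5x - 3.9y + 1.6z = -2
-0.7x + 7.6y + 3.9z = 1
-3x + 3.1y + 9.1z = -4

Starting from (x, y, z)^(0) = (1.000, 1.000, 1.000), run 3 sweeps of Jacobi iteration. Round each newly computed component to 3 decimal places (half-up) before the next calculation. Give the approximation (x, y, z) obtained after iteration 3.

Iteration 1:
  x = (-2 - (-3.9)·1.000 - (1.6)·1.000) / (7.5) = 0.040
  y = (1 - (-0.7)·1.000 - (3.9)·1.000) / (7.6) = -0.289
  z = (-4 - (-3)·1.000 - (3.1)·1.000) / (9.1) = -0.451
Iteration 2:
  x = (-2 - (-3.9)·-0.289 - (1.6)·-0.451) / (7.5) = -0.321
  y = (1 - (-0.7)·0.040 - (3.9)·-0.451) / (7.6) = 0.367
  z = (-4 - (-3)·0.040 - (3.1)·-0.289) / (9.1) = -0.328
Iteration 3:
  x = (-2 - (-3.9)·0.367 - (1.6)·-0.328) / (7.5) = -0.006
  y = (1 - (-0.7)·-0.321 - (3.9)·-0.328) / (7.6) = 0.270
  z = (-4 - (-3)·-0.321 - (3.1)·0.367) / (9.1) = -0.670

(-0.006, 0.270, -0.670)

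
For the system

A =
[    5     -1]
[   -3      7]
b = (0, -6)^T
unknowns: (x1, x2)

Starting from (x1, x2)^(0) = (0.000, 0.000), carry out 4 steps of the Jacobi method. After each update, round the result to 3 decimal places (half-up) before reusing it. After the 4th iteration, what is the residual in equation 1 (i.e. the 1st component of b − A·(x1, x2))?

0.000

Iteration 1:
  x1 = (0 - (-1)·0.000) / (5) = 0.000
  x2 = (-6 - (-3)·0.000) / (7) = -0.857
Iteration 2:
  x1 = (0 - (-1)·-0.857) / (5) = -0.171
  x2 = (-6 - (-3)·0.000) / (7) = -0.857
Iteration 3:
  x1 = (0 - (-1)·-0.857) / (5) = -0.171
  x2 = (-6 - (-3)·-0.171) / (7) = -0.930
Iteration 4:
  x1 = (0 - (-1)·-0.930) / (5) = -0.186
  x2 = (-6 - (-3)·-0.171) / (7) = -0.930
Residual b − A·x = (0.000, -0.048)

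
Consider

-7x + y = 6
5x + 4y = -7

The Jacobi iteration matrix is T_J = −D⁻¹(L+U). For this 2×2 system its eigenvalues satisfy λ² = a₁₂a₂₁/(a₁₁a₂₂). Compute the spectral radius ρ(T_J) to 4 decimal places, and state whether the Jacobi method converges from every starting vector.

0.4226

a₁₂a₂₁/(a₁₁a₂₂) = (1)·(5) / ((-7)·(4)) = -0.178571
ρ = √|-0.178571| = √0.178571 = 0.4226
ρ < 1, so Jacobi converges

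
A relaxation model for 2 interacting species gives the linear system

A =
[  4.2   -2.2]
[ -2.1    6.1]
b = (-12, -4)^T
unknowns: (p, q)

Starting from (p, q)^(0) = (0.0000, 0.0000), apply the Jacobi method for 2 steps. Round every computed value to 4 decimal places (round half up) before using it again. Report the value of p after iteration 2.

-3.2006

Iteration 1:
  p = (-12 - (-2.2)·0.0000) / (4.2) = -2.8571
  q = (-4 - (-2.1)·0.0000) / (6.1) = -0.6557
Iteration 2:
  p = (-12 - (-2.2)·-0.6557) / (4.2) = -3.2006
  q = (-4 - (-2.1)·-2.8571) / (6.1) = -1.6393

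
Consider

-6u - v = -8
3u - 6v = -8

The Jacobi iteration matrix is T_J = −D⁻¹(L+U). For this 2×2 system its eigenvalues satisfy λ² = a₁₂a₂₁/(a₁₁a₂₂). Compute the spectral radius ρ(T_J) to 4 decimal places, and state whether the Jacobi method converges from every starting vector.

a₁₂a₂₁/(a₁₁a₂₂) = (-1)·(3) / ((-6)·(-6)) = -0.083333
ρ = √|-0.083333| = √0.083333 = 0.2887
ρ < 1, so Jacobi converges

0.2887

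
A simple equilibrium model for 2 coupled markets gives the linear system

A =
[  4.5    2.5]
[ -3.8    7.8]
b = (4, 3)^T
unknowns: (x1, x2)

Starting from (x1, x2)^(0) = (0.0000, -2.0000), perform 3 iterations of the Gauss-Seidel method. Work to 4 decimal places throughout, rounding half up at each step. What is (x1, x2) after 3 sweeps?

Iteration 1:
  x1 = (4 - (2.5)·-2.0000) / (4.5) = 2.0000
  x2 = (3 - (-3.8)·2.0000) / (7.8) = 1.3590
Iteration 2:
  x1 = (4 - (2.5)·1.3590) / (4.5) = 0.1339
  x2 = (3 - (-3.8)·0.1339) / (7.8) = 0.4498
Iteration 3:
  x1 = (4 - (2.5)·0.4498) / (4.5) = 0.6390
  x2 = (3 - (-3.8)·0.6390) / (7.8) = 0.6959

(0.6390, 0.6959)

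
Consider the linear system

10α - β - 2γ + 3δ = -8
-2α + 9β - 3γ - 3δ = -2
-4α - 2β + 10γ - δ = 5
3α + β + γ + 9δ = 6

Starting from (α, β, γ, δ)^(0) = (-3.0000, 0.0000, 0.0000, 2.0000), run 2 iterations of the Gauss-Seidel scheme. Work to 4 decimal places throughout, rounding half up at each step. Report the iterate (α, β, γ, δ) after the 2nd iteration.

(-1.0833, -0.0407, 0.1685, 1.0136)

Iteration 1:
  α = (-8 - (-1)·0.0000 - (-2)·0.0000 - (3)·2.0000) / (10) = -1.4000
  β = (-2 - (-2)·-1.4000 - (-3)·0.0000 - (-3)·2.0000) / (9) = 0.1333
  γ = (5 - (-4)·-1.4000 - (-2)·0.1333 - (-1)·2.0000) / (10) = 0.1667
  δ = (6 - (3)·-1.4000 - (1)·0.1333 - (1)·0.1667) / (9) = 1.1000
Iteration 2:
  α = (-8 - (-1)·0.1333 - (-2)·0.1667 - (3)·1.1000) / (10) = -1.0833
  β = (-2 - (-2)·-1.0833 - (-3)·0.1667 - (-3)·1.1000) / (9) = -0.0407
  γ = (5 - (-4)·-1.0833 - (-2)·-0.0407 - (-1)·1.1000) / (10) = 0.1685
  δ = (6 - (3)·-1.0833 - (1)·-0.0407 - (1)·0.1685) / (9) = 1.0136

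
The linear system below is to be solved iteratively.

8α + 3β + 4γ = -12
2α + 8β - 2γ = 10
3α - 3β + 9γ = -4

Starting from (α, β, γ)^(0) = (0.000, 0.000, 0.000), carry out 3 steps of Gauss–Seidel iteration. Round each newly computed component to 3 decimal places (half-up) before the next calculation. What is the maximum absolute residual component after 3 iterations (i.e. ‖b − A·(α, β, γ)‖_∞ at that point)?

1.323

Iteration 1:
  α = (-12 - (3)·0.000 - (4)·0.000) / (8) = -1.500
  β = (10 - (2)·-1.500 - (-2)·0.000) / (8) = 1.625
  γ = (-4 - (3)·-1.500 - (-3)·1.625) / (9) = 0.597
Iteration 2:
  α = (-12 - (3)·1.625 - (4)·0.597) / (8) = -2.408
  β = (10 - (2)·-2.408 - (-2)·0.597) / (8) = 2.001
  γ = (-4 - (3)·-2.408 - (-3)·2.001) / (9) = 1.025
Iteration 3:
  α = (-12 - (3)·2.001 - (4)·1.025) / (8) = -2.763
  β = (10 - (2)·-2.763 - (-2)·1.025) / (8) = 2.197
  γ = (-4 - (3)·-2.763 - (-3)·2.197) / (9) = 1.209
Residual b − A·x = (-1.323, 0.368, -0.001); ∞-norm = 1.323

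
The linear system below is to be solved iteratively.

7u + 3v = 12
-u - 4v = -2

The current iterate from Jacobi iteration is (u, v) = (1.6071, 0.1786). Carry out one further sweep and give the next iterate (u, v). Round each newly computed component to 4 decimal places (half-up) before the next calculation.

(1.6377, 0.0982)

One sweep:
  u = (12 - (3)·0.1786) / (7) = 1.6377
  v = (-2 - (-1)·1.6071) / (-4) = 0.0982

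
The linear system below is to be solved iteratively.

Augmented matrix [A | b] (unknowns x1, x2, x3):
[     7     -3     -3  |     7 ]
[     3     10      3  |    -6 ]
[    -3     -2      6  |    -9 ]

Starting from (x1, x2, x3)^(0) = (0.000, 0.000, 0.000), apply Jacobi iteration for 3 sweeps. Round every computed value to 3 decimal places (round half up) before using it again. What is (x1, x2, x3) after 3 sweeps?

Iteration 1:
  x1 = (7 - (-3)·0.000 - (-3)·0.000) / (7) = 1.000
  x2 = (-6 - (3)·0.000 - (3)·0.000) / (10) = -0.600
  x3 = (-9 - (-3)·0.000 - (-2)·0.000) / (6) = -1.500
Iteration 2:
  x1 = (7 - (-3)·-0.600 - (-3)·-1.500) / (7) = 0.100
  x2 = (-6 - (3)·1.000 - (3)·-1.500) / (10) = -0.450
  x3 = (-9 - (-3)·1.000 - (-2)·-0.600) / (6) = -1.200
Iteration 3:
  x1 = (7 - (-3)·-0.450 - (-3)·-1.200) / (7) = 0.293
  x2 = (-6 - (3)·0.100 - (3)·-1.200) / (10) = -0.270
  x3 = (-9 - (-3)·0.100 - (-2)·-0.450) / (6) = -1.600

(0.293, -0.270, -1.600)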